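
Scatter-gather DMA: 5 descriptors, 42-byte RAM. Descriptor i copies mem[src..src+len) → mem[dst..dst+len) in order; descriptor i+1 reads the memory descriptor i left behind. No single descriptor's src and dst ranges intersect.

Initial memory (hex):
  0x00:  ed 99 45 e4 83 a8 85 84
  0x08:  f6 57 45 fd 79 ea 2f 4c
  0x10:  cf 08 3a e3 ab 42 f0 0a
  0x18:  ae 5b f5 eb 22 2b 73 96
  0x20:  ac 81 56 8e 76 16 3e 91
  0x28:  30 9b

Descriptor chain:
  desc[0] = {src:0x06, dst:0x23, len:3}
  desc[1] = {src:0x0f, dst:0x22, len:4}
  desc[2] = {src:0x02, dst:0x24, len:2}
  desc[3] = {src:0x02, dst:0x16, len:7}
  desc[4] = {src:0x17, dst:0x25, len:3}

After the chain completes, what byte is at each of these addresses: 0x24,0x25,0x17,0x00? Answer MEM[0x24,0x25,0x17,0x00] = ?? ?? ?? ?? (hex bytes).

MEM[0x24,0x25,0x17,0x00] = 45 e4 e4 ed

#0 dst[0x23+3] := {0x85,0x84,0xf6}
#1 dst[0x22+4] := {0x4c,0xcf,0x08,0x3a}
#2 dst[0x24+2] := {0x45,0xe4}
#3 dst[0x16+7] := {0x45,0xe4,0x83,0xa8,0x85,0x84,0xf6}
#4 dst[0x25+3] := {0xe4,0x83,0xa8}
query mem[0x24]=0x45, mem[0x25]=0xe4, mem[0x17]=0xe4, mem[0x00]=0xed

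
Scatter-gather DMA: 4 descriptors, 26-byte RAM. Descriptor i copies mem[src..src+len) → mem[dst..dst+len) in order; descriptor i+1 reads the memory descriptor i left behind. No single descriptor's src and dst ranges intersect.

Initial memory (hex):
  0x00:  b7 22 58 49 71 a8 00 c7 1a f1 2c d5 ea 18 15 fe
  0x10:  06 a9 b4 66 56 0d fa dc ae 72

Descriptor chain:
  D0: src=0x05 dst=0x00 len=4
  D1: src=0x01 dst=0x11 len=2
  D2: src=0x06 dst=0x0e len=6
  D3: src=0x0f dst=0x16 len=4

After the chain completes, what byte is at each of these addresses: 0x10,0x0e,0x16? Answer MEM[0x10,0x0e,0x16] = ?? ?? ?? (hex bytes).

MEM[0x10,0x0e,0x16] = 1a 00 c7

#0 dst[0x00+4] := {0xa8,0x00,0xc7,0x1a}
#1 dst[0x11+2] := {0x00,0xc7}
#2 dst[0x0e+6] := {0x00,0xc7,0x1a,0xf1,0x2c,0xd5}
#3 dst[0x16+4] := {0xc7,0x1a,0xf1,0x2c}
query mem[0x10]=0x1a, mem[0x0e]=0x00, mem[0x16]=0xc7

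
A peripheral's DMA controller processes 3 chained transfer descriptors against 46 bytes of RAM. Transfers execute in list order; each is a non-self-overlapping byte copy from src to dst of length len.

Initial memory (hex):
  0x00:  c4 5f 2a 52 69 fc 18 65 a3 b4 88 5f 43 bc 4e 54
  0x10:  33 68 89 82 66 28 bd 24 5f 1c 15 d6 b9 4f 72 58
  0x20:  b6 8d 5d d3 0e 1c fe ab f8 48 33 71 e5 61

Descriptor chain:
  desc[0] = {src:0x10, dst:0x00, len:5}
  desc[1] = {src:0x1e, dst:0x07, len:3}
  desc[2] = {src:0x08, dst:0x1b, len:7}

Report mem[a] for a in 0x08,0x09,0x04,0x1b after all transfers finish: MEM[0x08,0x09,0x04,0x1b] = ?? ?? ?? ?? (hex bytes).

D0: mem[0x00..0x04] <- [33 68 89 82 66]
D1: mem[0x07..0x09] <- [72 58 b6]
D2: mem[0x1b..0x21] <- [58 b6 88 5f 43 bc 4e]
query mem[0x08]=0x58, mem[0x09]=0xb6, mem[0x04]=0x66, mem[0x1b]=0x58

MEM[0x08,0x09,0x04,0x1b] = 58 b6 66 58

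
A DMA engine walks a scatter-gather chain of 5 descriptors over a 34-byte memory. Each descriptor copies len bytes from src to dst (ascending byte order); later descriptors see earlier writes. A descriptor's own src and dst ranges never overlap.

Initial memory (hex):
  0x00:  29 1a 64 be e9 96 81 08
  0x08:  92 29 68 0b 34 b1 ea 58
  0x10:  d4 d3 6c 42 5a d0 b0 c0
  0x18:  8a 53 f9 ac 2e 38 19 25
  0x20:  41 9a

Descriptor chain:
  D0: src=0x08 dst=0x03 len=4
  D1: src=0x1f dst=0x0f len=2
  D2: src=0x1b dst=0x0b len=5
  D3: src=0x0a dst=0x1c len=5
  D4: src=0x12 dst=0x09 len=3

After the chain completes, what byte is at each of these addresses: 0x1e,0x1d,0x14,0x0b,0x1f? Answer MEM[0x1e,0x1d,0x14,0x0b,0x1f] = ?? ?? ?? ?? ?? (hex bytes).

MEM[0x1e,0x1d,0x14,0x0b,0x1f] = 2e ac 5a 5a 38

#0 dst[0x03+4] := {0x92,0x29,0x68,0x0b}
#1 dst[0x0f+2] := {0x25,0x41}
#2 dst[0x0b+5] := {0xac,0x2e,0x38,0x19,0x25}
#3 dst[0x1c+5] := {0x68,0xac,0x2e,0x38,0x19}
#4 dst[0x09+3] := {0x6c,0x42,0x5a}
query mem[0x1e]=0x2e, mem[0x1d]=0xac, mem[0x14]=0x5a, mem[0x0b]=0x5a, mem[0x1f]=0x38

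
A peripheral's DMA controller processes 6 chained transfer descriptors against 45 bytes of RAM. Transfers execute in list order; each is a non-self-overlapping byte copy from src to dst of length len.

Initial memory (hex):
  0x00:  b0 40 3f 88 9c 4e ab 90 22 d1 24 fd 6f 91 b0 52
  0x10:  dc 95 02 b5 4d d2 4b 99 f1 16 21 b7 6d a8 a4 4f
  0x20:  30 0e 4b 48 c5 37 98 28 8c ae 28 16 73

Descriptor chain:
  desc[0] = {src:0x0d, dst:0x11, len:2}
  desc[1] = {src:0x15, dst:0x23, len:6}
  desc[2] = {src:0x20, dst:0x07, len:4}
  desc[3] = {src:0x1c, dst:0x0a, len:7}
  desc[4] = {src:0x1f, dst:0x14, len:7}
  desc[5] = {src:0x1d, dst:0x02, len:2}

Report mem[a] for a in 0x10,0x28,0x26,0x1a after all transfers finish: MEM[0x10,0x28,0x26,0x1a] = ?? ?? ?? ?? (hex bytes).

D0: mem[0x11..0x12] <- [91 b0]
D1: mem[0x23..0x28] <- [d2 4b 99 f1 16 21]
D2: mem[0x07..0x0a] <- [30 0e 4b d2]
D3: mem[0x0a..0x10] <- [6d a8 a4 4f 30 0e 4b]
D4: mem[0x14..0x1a] <- [4f 30 0e 4b d2 4b 99]
D5: mem[0x02..0x03] <- [a8 a4]
query mem[0x10]=0x4b, mem[0x28]=0x21, mem[0x26]=0xf1, mem[0x1a]=0x99

MEM[0x10,0x28,0x26,0x1a] = 4b 21 f1 99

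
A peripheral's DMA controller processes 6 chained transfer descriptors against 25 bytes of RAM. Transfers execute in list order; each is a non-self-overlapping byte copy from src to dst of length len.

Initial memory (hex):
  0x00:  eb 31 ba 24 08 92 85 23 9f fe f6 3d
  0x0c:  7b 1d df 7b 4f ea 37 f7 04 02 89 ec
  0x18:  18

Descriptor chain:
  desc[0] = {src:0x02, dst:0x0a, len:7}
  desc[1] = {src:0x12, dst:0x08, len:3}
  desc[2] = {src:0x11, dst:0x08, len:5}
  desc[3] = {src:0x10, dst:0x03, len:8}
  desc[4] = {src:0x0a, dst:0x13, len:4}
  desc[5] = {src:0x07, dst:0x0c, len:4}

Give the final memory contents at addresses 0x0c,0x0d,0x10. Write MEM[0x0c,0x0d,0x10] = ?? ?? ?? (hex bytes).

MEM[0x0c,0x0d,0x10] = 04 02 9f

[0] 0x02->0x0a len=7 : ba 24 08 92 85 23 9f
[1] 0x12->0x08 len=3 : 37 f7 04
[2] 0x11->0x08 len=5 : ea 37 f7 04 02
[3] 0x10->0x03 len=8 : 9f ea 37 f7 04 02 89 ec
[4] 0x0a->0x13 len=4 : ec 04 02 92
[5] 0x07->0x0c len=4 : 04 02 89 ec
query mem[0x0c]=0x04, mem[0x0d]=0x02, mem[0x10]=0x9f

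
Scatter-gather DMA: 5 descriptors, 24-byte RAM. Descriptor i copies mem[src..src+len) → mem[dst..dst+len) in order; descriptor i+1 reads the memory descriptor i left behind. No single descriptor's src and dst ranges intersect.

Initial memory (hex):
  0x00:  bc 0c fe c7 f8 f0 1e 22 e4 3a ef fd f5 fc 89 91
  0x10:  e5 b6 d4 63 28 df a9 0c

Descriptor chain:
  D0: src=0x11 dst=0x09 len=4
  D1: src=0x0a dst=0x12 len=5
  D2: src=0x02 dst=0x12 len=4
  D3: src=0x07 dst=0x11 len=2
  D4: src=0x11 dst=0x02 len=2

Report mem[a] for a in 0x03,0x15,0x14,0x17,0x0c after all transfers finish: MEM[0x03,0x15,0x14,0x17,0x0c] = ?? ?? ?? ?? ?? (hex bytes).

D0: mem[0x09..0x0c] <- [b6 d4 63 28]
D1: mem[0x12..0x16] <- [d4 63 28 fc 89]
D2: mem[0x12..0x15] <- [fe c7 f8 f0]
D3: mem[0x11..0x12] <- [22 e4]
D4: mem[0x02..0x03] <- [22 e4]
query mem[0x03]=0xe4, mem[0x15]=0xf0, mem[0x14]=0xf8, mem[0x17]=0x0c, mem[0x0c]=0x28

MEM[0x03,0x15,0x14,0x17,0x0c] = e4 f0 f8 0c 28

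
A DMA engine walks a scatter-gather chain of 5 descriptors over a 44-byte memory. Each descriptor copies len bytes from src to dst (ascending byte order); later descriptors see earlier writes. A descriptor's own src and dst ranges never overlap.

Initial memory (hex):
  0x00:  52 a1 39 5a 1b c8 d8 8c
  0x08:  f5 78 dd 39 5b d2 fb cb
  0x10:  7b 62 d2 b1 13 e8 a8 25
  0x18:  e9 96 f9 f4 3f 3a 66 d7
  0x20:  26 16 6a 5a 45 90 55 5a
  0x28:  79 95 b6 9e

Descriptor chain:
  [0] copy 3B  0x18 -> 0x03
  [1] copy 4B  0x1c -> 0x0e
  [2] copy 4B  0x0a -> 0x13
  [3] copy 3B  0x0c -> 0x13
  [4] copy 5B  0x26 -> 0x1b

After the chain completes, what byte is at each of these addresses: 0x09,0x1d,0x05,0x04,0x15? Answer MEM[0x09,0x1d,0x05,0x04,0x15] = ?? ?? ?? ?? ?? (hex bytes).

D0: mem[0x03..0x05] <- [e9 96 f9]
D1: mem[0x0e..0x11] <- [3f 3a 66 d7]
D2: mem[0x13..0x16] <- [dd 39 5b d2]
D3: mem[0x13..0x15] <- [5b d2 3f]
D4: mem[0x1b..0x1f] <- [55 5a 79 95 b6]
query mem[0x09]=0x78, mem[0x1d]=0x79, mem[0x05]=0xf9, mem[0x04]=0x96, mem[0x15]=0x3f

MEM[0x09,0x1d,0x05,0x04,0x15] = 78 79 f9 96 3f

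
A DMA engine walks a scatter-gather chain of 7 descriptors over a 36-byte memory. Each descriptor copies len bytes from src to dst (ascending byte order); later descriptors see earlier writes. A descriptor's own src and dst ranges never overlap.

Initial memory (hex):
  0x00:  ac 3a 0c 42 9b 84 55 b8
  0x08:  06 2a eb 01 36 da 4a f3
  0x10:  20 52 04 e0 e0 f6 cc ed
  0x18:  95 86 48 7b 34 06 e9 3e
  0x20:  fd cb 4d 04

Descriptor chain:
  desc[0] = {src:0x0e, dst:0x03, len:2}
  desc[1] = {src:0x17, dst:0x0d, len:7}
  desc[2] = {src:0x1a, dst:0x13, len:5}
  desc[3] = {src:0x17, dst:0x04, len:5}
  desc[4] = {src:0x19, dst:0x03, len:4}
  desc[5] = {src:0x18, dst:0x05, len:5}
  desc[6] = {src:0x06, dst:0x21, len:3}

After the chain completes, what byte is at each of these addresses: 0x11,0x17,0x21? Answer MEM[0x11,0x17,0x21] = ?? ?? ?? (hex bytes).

[0] 0x0e->0x03 len=2 : 4a f3
[1] 0x17->0x0d len=7 : ed 95 86 48 7b 34 06
[2] 0x1a->0x13 len=5 : 48 7b 34 06 e9
[3] 0x17->0x04 len=5 : e9 95 86 48 7b
[4] 0x19->0x03 len=4 : 86 48 7b 34
[5] 0x18->0x05 len=5 : 95 86 48 7b 34
[6] 0x06->0x21 len=3 : 86 48 7b
query mem[0x11]=0x7b, mem[0x17]=0xe9, mem[0x21]=0x86

MEM[0x11,0x17,0x21] = 7b e9 86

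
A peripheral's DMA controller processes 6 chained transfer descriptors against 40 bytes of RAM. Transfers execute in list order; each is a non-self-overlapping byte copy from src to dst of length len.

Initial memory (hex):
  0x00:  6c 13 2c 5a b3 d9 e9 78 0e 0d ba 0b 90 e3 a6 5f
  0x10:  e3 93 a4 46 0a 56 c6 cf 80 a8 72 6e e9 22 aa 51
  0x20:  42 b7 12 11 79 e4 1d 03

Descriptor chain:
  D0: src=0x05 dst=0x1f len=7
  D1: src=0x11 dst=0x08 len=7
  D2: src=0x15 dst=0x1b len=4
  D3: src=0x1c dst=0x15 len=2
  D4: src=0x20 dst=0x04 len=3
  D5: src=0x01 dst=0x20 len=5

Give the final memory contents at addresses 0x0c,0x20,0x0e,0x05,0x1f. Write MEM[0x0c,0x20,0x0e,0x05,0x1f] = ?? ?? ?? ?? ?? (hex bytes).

[0] 0x05->0x1f len=7 : d9 e9 78 0e 0d ba 0b
[1] 0x11->0x08 len=7 : 93 a4 46 0a 56 c6 cf
[2] 0x15->0x1b len=4 : 56 c6 cf 80
[3] 0x1c->0x15 len=2 : c6 cf
[4] 0x20->0x04 len=3 : e9 78 0e
[5] 0x01->0x20 len=5 : 13 2c 5a e9 78
query mem[0x0c]=0x56, mem[0x20]=0x13, mem[0x0e]=0xcf, mem[0x05]=0x78, mem[0x1f]=0xd9

MEM[0x0c,0x20,0x0e,0x05,0x1f] = 56 13 cf 78 d9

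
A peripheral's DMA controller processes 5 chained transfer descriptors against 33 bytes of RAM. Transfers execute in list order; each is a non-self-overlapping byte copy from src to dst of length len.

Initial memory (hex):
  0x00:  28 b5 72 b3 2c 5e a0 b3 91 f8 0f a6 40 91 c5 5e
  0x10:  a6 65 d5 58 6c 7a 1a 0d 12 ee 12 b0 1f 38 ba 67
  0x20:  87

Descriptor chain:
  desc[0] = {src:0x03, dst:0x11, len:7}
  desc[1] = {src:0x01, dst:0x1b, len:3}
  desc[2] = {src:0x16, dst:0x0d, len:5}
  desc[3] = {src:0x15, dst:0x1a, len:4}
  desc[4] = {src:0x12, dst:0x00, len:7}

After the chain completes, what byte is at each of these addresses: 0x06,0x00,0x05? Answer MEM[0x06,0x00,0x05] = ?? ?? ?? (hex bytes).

[0] 0x03->0x11 len=7 : b3 2c 5e a0 b3 91 f8
[1] 0x01->0x1b len=3 : b5 72 b3
[2] 0x16->0x0d len=5 : 91 f8 12 ee 12
[3] 0x15->0x1a len=4 : b3 91 f8 12
[4] 0x12->0x00 len=7 : 2c 5e a0 b3 91 f8 12
query mem[0x06]=0x12, mem[0x00]=0x2c, mem[0x05]=0xf8

MEM[0x06,0x00,0x05] = 12 2c f8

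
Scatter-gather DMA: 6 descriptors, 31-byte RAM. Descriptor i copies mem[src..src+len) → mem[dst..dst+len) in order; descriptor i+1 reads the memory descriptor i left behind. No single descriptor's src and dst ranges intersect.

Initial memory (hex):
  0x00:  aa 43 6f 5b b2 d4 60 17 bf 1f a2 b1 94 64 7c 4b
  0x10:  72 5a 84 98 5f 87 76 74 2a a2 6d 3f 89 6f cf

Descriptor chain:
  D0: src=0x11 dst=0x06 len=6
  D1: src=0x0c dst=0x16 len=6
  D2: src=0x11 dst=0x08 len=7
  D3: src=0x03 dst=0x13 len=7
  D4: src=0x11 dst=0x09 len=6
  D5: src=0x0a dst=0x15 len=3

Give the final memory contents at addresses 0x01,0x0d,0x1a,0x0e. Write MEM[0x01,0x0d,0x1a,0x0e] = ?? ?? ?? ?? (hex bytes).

MEM[0x01,0x0d,0x1a,0x0e] = 43 d4 72 5a

D0: mem[0x06..0x0b] <- [5a 84 98 5f 87 76]
D1: mem[0x16..0x1b] <- [94 64 7c 4b 72 5a]
D2: mem[0x08..0x0e] <- [5a 84 98 5f 87 94 64]
D3: mem[0x13..0x19] <- [5b b2 d4 5a 84 5a 84]
D4: mem[0x09..0x0e] <- [5a 84 5b b2 d4 5a]
D5: mem[0x15..0x17] <- [84 5b b2]
query mem[0x01]=0x43, mem[0x0d]=0xd4, mem[0x1a]=0x72, mem[0x0e]=0x5a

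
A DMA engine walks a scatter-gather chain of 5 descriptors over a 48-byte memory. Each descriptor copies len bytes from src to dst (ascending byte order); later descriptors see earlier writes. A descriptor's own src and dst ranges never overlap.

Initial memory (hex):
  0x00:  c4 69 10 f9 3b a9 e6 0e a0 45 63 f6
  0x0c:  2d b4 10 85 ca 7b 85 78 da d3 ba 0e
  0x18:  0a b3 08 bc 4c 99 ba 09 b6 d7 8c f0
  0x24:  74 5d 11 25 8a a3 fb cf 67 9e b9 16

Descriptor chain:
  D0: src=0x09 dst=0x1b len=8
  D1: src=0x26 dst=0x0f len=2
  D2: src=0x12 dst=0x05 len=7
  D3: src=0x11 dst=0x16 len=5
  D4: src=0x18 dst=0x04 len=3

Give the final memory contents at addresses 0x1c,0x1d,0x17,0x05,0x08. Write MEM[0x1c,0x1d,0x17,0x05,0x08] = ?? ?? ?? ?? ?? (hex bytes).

MEM[0x1c,0x1d,0x17,0x05,0x08] = 63 f6 85 da d3

  after D0: wrote 8B at 0x1b = 4563f62db41085ca
  after D1: wrote 2B at 0x0f = 1125
  after D2: wrote 7B at 0x05 = 8578dad3ba0e0a
  after D3: wrote 5B at 0x16 = 7b8578dad3
  after D4: wrote 3B at 0x04 = 78dad3
query mem[0x1c]=0x63, mem[0x1d]=0xf6, mem[0x17]=0x85, mem[0x05]=0xda, mem[0x08]=0xd3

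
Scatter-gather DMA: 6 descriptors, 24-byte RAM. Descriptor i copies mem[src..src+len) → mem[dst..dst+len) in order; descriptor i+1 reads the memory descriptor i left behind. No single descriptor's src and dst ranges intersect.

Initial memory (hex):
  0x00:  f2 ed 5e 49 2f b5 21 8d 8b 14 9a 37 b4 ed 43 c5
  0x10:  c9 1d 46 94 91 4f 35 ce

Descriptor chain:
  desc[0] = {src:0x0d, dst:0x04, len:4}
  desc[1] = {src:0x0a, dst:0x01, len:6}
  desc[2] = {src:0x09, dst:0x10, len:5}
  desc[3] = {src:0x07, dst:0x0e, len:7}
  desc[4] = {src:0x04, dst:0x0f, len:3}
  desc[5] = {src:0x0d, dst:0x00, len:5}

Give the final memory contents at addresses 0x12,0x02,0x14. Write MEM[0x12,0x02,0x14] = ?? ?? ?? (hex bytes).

D0: mem[0x04..0x07] <- [ed 43 c5 c9]
D1: mem[0x01..0x06] <- [9a 37 b4 ed 43 c5]
D2: mem[0x10..0x14] <- [14 9a 37 b4 ed]
D3: mem[0x0e..0x14] <- [c9 8b 14 9a 37 b4 ed]
D4: mem[0x0f..0x11] <- [ed 43 c5]
D5: mem[0x00..0x04] <- [ed c9 ed 43 c5]
query mem[0x12]=0x37, mem[0x02]=0xed, mem[0x14]=0xed

MEM[0x12,0x02,0x14] = 37 ed ed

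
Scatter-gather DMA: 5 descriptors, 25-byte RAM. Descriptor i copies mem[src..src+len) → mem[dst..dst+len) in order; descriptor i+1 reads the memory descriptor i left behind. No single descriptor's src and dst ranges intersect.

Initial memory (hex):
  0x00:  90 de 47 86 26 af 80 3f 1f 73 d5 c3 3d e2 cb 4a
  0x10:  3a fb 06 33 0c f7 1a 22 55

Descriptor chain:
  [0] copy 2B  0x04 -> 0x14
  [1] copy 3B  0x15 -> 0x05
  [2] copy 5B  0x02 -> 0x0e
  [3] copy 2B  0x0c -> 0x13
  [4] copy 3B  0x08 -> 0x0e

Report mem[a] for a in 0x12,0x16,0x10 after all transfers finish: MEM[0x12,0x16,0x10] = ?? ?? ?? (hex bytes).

MEM[0x12,0x16,0x10] = 1a 1a d5

#0 dst[0x14+2] := {0x26,0xaf}
#1 dst[0x05+3] := {0xaf,0x1a,0x22}
#2 dst[0x0e+5] := {0x47,0x86,0x26,0xaf,0x1a}
#3 dst[0x13+2] := {0x3d,0xe2}
#4 dst[0x0e+3] := {0x1f,0x73,0xd5}
query mem[0x12]=0x1a, mem[0x16]=0x1a, mem[0x10]=0xd5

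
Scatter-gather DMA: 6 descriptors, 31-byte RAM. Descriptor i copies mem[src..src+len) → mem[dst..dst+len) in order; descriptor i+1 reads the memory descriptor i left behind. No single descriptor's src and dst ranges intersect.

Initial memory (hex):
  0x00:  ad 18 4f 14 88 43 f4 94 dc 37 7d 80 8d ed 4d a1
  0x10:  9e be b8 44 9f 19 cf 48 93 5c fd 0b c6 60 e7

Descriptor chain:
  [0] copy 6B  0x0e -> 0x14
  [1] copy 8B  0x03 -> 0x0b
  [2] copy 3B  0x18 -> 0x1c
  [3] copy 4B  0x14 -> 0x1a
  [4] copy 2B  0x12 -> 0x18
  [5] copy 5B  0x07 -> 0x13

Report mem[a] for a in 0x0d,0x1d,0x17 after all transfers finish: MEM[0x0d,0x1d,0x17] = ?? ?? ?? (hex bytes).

MEM[0x0d,0x1d,0x17] = 43 be 14

#0 dst[0x14+6] := {0x4d,0xa1,0x9e,0xbe,0xb8,0x44}
#1 dst[0x0b+8] := {0x14,0x88,0x43,0xf4,0x94,0xdc,0x37,0x7d}
#2 dst[0x1c+3] := {0xb8,0x44,0xfd}
#3 dst[0x1a+4] := {0x4d,0xa1,0x9e,0xbe}
#4 dst[0x18+2] := {0x7d,0x44}
#5 dst[0x13+5] := {0x94,0xdc,0x37,0x7d,0x14}
query mem[0x0d]=0x43, mem[0x1d]=0xbe, mem[0x17]=0x14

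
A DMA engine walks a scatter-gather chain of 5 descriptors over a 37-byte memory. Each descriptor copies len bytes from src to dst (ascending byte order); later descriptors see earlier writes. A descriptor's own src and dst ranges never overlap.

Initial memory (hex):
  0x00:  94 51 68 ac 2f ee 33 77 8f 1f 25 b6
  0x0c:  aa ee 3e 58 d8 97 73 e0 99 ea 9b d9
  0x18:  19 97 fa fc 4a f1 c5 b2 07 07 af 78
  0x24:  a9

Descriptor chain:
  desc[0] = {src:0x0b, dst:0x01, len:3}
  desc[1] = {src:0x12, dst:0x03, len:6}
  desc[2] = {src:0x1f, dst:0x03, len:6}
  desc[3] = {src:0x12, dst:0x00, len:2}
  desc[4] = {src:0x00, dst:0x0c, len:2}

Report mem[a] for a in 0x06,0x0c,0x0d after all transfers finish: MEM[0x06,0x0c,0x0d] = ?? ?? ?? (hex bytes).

MEM[0x06,0x0c,0x0d] = af 73 e0

[0] 0x0b->0x01 len=3 : b6 aa ee
[1] 0x12->0x03 len=6 : 73 e0 99 ea 9b d9
[2] 0x1f->0x03 len=6 : b2 07 07 af 78 a9
[3] 0x12->0x00 len=2 : 73 e0
[4] 0x00->0x0c len=2 : 73 e0
query mem[0x06]=0xaf, mem[0x0c]=0x73, mem[0x0d]=0xe0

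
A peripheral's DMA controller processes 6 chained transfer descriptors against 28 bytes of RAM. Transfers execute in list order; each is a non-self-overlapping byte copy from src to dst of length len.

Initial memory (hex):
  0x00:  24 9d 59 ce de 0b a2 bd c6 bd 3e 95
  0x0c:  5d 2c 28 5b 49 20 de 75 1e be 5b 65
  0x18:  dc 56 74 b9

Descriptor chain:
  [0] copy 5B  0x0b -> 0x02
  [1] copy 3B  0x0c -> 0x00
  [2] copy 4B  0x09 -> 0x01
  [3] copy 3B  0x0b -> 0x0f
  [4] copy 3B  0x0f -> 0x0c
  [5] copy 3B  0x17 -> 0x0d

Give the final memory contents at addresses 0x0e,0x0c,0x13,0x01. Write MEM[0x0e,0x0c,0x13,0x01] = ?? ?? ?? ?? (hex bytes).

D0: mem[0x02..0x06] <- [95 5d 2c 28 5b]
D1: mem[0x00..0x02] <- [5d 2c 28]
D2: mem[0x01..0x04] <- [bd 3e 95 5d]
D3: mem[0x0f..0x11] <- [95 5d 2c]
D4: mem[0x0c..0x0e] <- [95 5d 2c]
D5: mem[0x0d..0x0f] <- [65 dc 56]
query mem[0x0e]=0xdc, mem[0x0c]=0x95, mem[0x13]=0x75, mem[0x01]=0xbd

MEM[0x0e,0x0c,0x13,0x01] = dc 95 75 bd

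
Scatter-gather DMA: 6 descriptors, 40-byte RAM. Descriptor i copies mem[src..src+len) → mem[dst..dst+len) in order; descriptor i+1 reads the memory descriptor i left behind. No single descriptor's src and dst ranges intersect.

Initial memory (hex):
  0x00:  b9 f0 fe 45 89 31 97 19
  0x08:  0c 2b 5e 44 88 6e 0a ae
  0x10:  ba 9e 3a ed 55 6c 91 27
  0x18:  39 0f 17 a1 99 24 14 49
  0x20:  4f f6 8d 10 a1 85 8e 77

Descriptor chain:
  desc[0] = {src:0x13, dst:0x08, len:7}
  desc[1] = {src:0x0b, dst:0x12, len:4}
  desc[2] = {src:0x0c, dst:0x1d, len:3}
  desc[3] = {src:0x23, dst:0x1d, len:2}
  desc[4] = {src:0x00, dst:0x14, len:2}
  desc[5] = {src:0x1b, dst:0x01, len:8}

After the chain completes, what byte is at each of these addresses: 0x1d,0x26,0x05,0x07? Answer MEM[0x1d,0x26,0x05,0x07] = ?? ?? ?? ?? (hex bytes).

D0: mem[0x08..0x0e] <- [ed 55 6c 91 27 39 0f]
D1: mem[0x12..0x15] <- [91 27 39 0f]
D2: mem[0x1d..0x1f] <- [27 39 0f]
D3: mem[0x1d..0x1e] <- [10 a1]
D4: mem[0x14..0x15] <- [b9 f0]
D5: mem[0x01..0x08] <- [a1 99 10 a1 0f 4f f6 8d]
query mem[0x1d]=0x10, mem[0x26]=0x8e, mem[0x05]=0x0f, mem[0x07]=0xf6

MEM[0x1d,0x26,0x05,0x07] = 10 8e 0f f6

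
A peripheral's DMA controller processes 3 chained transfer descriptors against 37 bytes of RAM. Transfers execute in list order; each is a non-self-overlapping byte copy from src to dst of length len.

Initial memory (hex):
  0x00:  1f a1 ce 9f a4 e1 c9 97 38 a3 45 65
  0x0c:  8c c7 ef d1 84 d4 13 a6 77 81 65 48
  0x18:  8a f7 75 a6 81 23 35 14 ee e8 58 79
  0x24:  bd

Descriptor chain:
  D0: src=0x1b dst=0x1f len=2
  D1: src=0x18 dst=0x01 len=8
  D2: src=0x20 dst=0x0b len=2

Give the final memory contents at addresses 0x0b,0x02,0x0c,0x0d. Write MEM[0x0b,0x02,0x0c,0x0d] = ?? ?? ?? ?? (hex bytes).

#0 dst[0x1f+2] := {0xa6,0x81}
#1 dst[0x01+8] := {0x8a,0xf7,0x75,0xa6,0x81,0x23,0x35,0xa6}
#2 dst[0x0b+2] := {0x81,0xe8}
query mem[0x0b]=0x81, mem[0x02]=0xf7, mem[0x0c]=0xe8, mem[0x0d]=0xc7

MEM[0x0b,0x02,0x0c,0x0d] = 81 f7 e8 c7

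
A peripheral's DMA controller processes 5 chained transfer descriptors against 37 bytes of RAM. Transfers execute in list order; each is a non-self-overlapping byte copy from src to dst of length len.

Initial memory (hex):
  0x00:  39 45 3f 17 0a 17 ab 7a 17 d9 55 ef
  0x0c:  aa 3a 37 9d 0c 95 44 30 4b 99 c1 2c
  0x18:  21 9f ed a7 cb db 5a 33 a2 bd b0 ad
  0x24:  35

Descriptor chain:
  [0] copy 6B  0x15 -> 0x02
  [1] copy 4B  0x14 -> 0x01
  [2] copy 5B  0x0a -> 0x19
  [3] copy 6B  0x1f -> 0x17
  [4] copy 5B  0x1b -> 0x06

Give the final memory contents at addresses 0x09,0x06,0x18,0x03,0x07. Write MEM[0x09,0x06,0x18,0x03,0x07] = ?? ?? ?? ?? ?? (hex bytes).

MEM[0x09,0x06,0x18,0x03,0x07] = 5a ad a2 c1 35

  after D0: wrote 6B at 0x02 = 99c12c219fed
  after D1: wrote 4B at 0x01 = 4b99c12c
  after D2: wrote 5B at 0x19 = 55efaa3a37
  after D3: wrote 6B at 0x17 = 33a2bdb0ad35
  after D4: wrote 5B at 0x06 = ad35375a33
query mem[0x09]=0x5a, mem[0x06]=0xad, mem[0x18]=0xa2, mem[0x03]=0xc1, mem[0x07]=0x35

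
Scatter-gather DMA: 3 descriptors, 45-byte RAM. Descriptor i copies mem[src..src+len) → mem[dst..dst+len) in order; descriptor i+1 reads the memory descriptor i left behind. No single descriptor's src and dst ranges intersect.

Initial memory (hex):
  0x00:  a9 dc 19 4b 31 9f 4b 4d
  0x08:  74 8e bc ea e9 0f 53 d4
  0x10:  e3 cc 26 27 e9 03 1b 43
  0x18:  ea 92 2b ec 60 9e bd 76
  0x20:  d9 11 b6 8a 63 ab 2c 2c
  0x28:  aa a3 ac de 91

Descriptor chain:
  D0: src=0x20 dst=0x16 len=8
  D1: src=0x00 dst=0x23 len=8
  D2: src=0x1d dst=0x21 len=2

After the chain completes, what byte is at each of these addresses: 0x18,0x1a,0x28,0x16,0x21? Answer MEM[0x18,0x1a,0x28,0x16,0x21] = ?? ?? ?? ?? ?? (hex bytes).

#0 dst[0x16+8] := {0xd9,0x11,0xb6,0x8a,0x63,0xab,0x2c,0x2c}
#1 dst[0x23+8] := {0xa9,0xdc,0x19,0x4b,0x31,0x9f,0x4b,0x4d}
#2 dst[0x21+2] := {0x2c,0xbd}
query mem[0x18]=0xb6, mem[0x1a]=0x63, mem[0x28]=0x9f, mem[0x16]=0xd9, mem[0x21]=0x2c

MEM[0x18,0x1a,0x28,0x16,0x21] = b6 63 9f d9 2c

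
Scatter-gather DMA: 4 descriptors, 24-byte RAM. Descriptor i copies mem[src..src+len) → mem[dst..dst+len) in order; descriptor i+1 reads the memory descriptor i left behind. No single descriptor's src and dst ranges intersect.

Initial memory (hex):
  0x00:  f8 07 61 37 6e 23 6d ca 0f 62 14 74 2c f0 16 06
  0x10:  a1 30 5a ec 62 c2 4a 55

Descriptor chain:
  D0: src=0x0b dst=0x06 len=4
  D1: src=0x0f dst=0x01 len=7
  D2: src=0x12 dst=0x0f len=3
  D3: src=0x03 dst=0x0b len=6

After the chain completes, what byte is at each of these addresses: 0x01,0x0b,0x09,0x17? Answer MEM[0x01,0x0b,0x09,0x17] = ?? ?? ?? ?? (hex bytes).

  after D0: wrote 4B at 0x06 = 742cf016
  after D1: wrote 7B at 0x01 = 06a1305aec62c2
  after D2: wrote 3B at 0x0f = 5aec62
  after D3: wrote 6B at 0x0b = 305aec62c2f0
query mem[0x01]=0x06, mem[0x0b]=0x30, mem[0x09]=0x16, mem[0x17]=0x55

MEM[0x01,0x0b,0x09,0x17] = 06 30 16 55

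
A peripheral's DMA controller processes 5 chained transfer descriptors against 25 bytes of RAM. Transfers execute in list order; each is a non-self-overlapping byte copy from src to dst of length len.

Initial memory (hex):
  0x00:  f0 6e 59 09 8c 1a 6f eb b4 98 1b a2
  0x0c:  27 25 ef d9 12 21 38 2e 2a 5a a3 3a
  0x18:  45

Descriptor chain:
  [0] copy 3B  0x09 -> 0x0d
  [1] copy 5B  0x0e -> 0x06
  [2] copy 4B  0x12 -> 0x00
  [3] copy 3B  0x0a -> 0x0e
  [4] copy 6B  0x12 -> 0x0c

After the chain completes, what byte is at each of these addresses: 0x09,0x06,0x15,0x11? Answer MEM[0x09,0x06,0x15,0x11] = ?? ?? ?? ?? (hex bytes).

MEM[0x09,0x06,0x15,0x11] = 21 1b 5a 3a

#0 dst[0x0d+3] := {0x98,0x1b,0xa2}
#1 dst[0x06+5] := {0x1b,0xa2,0x12,0x21,0x38}
#2 dst[0x00+4] := {0x38,0x2e,0x2a,0x5a}
#3 dst[0x0e+3] := {0x38,0xa2,0x27}
#4 dst[0x0c+6] := {0x38,0x2e,0x2a,0x5a,0xa3,0x3a}
query mem[0x09]=0x21, mem[0x06]=0x1b, mem[0x15]=0x5a, mem[0x11]=0x3a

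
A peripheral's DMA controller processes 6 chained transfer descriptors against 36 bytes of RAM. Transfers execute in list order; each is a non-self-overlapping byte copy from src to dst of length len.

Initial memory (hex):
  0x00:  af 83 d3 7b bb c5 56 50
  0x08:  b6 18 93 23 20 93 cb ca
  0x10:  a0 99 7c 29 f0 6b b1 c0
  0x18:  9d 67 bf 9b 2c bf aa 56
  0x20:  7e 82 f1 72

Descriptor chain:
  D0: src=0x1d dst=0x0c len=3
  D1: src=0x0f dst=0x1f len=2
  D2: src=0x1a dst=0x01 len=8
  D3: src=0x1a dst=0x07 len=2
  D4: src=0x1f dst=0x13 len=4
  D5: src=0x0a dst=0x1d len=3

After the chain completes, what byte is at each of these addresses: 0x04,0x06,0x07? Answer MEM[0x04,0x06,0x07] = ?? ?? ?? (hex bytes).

MEM[0x04,0x06,0x07] = bf ca bf

#0 dst[0x0c+3] := {0xbf,0xaa,0x56}
#1 dst[0x1f+2] := {0xca,0xa0}
#2 dst[0x01+8] := {0xbf,0x9b,0x2c,0xbf,0xaa,0xca,0xa0,0x82}
#3 dst[0x07+2] := {0xbf,0x9b}
#4 dst[0x13+4] := {0xca,0xa0,0x82,0xf1}
#5 dst[0x1d+3] := {0x93,0x23,0xbf}
query mem[0x04]=0xbf, mem[0x06]=0xca, mem[0x07]=0xbf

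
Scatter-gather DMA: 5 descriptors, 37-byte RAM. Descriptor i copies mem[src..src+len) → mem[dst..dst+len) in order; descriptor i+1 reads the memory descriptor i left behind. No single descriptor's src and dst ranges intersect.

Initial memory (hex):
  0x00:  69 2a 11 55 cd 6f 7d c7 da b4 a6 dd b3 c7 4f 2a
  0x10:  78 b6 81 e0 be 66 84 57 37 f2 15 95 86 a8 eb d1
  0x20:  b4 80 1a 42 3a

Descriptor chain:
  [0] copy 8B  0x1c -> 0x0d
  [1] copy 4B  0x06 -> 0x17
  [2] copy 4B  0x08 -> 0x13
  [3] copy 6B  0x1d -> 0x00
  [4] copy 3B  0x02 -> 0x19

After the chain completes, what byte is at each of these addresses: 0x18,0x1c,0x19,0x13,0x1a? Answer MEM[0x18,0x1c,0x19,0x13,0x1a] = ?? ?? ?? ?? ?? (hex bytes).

  after D0: wrote 8B at 0x0d = 86a8ebd1b4801a42
  after D1: wrote 4B at 0x17 = 7dc7dab4
  after D2: wrote 4B at 0x13 = dab4a6dd
  after D3: wrote 6B at 0x00 = a8ebd1b4801a
  after D4: wrote 3B at 0x19 = d1b480
query mem[0x18]=0xc7, mem[0x1c]=0x86, mem[0x19]=0xd1, mem[0x13]=0xda, mem[0x1a]=0xb4

MEM[0x18,0x1c,0x19,0x13,0x1a] = c7 86 d1 da b4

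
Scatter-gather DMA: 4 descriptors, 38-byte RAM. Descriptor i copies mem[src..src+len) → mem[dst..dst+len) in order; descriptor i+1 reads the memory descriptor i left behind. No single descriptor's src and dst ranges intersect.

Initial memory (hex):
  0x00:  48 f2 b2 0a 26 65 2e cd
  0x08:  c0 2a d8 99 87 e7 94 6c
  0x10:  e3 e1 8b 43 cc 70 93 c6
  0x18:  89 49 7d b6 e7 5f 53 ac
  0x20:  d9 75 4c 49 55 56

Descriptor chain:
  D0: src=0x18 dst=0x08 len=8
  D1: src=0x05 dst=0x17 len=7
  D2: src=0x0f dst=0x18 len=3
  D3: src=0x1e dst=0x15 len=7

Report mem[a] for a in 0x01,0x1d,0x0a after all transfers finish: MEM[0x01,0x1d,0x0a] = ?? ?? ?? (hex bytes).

[0] 0x18->0x08 len=8 : 89 49 7d b6 e7 5f 53 ac
[1] 0x05->0x17 len=7 : 65 2e cd 89 49 7d b6
[2] 0x0f->0x18 len=3 : ac e3 e1
[3] 0x1e->0x15 len=7 : 53 ac d9 75 4c 49 55
query mem[0x01]=0xf2, mem[0x1d]=0xb6, mem[0x0a]=0x7d

MEM[0x01,0x1d,0x0a] = f2 b6 7d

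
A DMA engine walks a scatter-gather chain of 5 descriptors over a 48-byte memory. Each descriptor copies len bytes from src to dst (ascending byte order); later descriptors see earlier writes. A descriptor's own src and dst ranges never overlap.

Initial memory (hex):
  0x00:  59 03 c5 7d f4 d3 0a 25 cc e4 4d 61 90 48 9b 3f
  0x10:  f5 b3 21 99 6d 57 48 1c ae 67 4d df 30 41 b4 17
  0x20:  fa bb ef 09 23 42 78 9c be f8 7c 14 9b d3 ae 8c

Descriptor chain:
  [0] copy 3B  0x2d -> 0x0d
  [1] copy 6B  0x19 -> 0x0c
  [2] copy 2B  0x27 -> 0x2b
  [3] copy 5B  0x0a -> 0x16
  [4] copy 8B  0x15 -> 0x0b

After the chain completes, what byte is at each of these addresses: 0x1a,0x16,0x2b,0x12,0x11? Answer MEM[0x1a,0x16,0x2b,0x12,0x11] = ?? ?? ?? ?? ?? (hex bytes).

[0] 0x2d->0x0d len=3 : d3 ae 8c
[1] 0x19->0x0c len=6 : 67 4d df 30 41 b4
[2] 0x27->0x2b len=2 : 9c be
[3] 0x0a->0x16 len=5 : 4d 61 67 4d df
[4] 0x15->0x0b len=8 : 57 4d 61 67 4d df df 30
query mem[0x1a]=0xdf, mem[0x16]=0x4d, mem[0x2b]=0x9c, mem[0x12]=0x30, mem[0x11]=0xdf

MEM[0x1a,0x16,0x2b,0x12,0x11] = df 4d 9c 30 df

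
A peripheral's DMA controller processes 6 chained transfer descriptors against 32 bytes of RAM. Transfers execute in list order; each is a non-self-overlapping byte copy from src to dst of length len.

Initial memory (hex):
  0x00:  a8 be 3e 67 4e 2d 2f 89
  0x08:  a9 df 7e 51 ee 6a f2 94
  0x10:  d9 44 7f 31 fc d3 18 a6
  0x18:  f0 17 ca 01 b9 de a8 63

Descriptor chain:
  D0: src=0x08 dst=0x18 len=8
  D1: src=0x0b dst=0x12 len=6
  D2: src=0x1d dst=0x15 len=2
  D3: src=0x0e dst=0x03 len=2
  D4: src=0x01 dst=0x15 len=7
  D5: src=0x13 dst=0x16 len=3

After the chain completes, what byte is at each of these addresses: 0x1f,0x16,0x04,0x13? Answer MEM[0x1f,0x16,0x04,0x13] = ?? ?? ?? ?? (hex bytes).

MEM[0x1f,0x16,0x04,0x13] = 94 ee 94 ee

[0] 0x08->0x18 len=8 : a9 df 7e 51 ee 6a f2 94
[1] 0x0b->0x12 len=6 : 51 ee 6a f2 94 d9
[2] 0x1d->0x15 len=2 : 6a f2
[3] 0x0e->0x03 len=2 : f2 94
[4] 0x01->0x15 len=7 : be 3e f2 94 2d 2f 89
[5] 0x13->0x16 len=3 : ee 6a be
query mem[0x1f]=0x94, mem[0x16]=0xee, mem[0x04]=0x94, mem[0x13]=0xee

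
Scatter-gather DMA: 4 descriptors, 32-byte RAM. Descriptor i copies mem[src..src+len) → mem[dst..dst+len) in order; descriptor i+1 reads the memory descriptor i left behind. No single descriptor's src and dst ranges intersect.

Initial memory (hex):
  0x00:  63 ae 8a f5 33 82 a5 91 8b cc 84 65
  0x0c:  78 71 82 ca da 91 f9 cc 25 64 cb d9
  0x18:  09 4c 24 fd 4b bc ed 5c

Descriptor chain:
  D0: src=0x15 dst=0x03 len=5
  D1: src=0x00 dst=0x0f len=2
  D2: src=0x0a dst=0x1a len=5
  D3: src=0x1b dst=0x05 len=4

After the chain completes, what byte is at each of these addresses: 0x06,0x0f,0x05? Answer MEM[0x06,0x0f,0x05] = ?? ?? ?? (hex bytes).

#0 dst[0x03+5] := {0x64,0xcb,0xd9,0x09,0x4c}
#1 dst[0x0f+2] := {0x63,0xae}
#2 dst[0x1a+5] := {0x84,0x65,0x78,0x71,0x82}
#3 dst[0x05+4] := {0x65,0x78,0x71,0x82}
query mem[0x06]=0x78, mem[0x0f]=0x63, mem[0x05]=0x65

MEM[0x06,0x0f,0x05] = 78 63 65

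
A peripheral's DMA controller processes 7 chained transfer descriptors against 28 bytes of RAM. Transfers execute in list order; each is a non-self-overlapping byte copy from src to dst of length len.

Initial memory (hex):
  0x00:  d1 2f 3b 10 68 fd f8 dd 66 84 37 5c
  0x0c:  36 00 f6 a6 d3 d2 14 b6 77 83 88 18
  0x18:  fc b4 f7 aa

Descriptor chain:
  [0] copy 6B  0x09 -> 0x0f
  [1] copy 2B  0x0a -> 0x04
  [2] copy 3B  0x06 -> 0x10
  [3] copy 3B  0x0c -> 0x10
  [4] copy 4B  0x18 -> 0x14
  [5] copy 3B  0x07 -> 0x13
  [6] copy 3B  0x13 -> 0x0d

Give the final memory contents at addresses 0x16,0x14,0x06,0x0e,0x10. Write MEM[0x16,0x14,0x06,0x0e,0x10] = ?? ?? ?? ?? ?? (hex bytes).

MEM[0x16,0x14,0x06,0x0e,0x10] = f7 66 f8 66 36

  after D0: wrote 6B at 0x0f = 84375c3600f6
  after D1: wrote 2B at 0x04 = 375c
  after D2: wrote 3B at 0x10 = f8dd66
  after D3: wrote 3B at 0x10 = 3600f6
  after D4: wrote 4B at 0x14 = fcb4f7aa
  after D5: wrote 3B at 0x13 = dd6684
  after D6: wrote 3B at 0x0d = dd6684
query mem[0x16]=0xf7, mem[0x14]=0x66, mem[0x06]=0xf8, mem[0x0e]=0x66, mem[0x10]=0x36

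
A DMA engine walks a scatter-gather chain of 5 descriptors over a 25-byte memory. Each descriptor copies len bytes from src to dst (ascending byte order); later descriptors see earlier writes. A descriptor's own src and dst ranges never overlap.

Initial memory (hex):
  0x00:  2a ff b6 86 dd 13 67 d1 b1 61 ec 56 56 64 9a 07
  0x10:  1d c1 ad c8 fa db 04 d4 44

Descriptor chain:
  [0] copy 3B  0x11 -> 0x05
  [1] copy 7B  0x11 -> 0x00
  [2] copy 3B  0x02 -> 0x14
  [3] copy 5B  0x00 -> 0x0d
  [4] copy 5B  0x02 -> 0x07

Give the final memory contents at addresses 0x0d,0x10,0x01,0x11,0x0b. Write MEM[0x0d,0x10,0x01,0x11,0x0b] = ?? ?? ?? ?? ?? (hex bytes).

MEM[0x0d,0x10,0x01,0x11,0x0b] = c1 fa ad db d4

  after D0: wrote 3B at 0x05 = c1adc8
  after D1: wrote 7B at 0x00 = c1adc8fadb04d4
  after D2: wrote 3B at 0x14 = c8fadb
  after D3: wrote 5B at 0x0d = c1adc8fadb
  after D4: wrote 5B at 0x07 = c8fadb04d4
query mem[0x0d]=0xc1, mem[0x10]=0xfa, mem[0x01]=0xad, mem[0x11]=0xdb, mem[0x0b]=0xd4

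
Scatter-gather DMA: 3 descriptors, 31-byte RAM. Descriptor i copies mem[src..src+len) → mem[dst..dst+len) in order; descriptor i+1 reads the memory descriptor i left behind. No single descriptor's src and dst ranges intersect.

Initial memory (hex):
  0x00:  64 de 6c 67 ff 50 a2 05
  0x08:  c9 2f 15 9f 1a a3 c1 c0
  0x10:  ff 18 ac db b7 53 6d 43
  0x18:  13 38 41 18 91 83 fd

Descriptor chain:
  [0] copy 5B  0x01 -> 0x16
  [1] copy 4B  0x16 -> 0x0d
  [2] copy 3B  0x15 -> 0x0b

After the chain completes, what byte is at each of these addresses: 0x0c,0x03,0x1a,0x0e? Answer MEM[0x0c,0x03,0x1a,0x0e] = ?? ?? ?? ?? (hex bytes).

#0 dst[0x16+5] := {0xde,0x6c,0x67,0xff,0x50}
#1 dst[0x0d+4] := {0xde,0x6c,0x67,0xff}
#2 dst[0x0b+3] := {0x53,0xde,0x6c}
query mem[0x0c]=0xde, mem[0x03]=0x67, mem[0x1a]=0x50, mem[0x0e]=0x6c

MEM[0x0c,0x03,0x1a,0x0e] = de 67 50 6c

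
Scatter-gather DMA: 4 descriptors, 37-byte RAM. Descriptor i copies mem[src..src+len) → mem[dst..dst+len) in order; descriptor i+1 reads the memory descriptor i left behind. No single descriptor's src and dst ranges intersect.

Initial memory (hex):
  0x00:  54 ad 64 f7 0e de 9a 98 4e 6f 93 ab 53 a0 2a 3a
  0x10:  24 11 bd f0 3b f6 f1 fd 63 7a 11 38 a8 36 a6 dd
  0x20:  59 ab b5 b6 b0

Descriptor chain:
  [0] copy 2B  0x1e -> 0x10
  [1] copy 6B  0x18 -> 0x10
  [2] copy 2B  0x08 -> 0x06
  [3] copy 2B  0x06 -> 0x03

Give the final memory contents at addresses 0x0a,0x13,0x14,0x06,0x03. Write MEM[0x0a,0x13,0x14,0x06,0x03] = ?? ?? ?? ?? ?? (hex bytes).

D0: mem[0x10..0x11] <- [a6 dd]
D1: mem[0x10..0x15] <- [63 7a 11 38 a8 36]
D2: mem[0x06..0x07] <- [4e 6f]
D3: mem[0x03..0x04] <- [4e 6f]
query mem[0x0a]=0x93, mem[0x13]=0x38, mem[0x14]=0xa8, mem[0x06]=0x4e, mem[0x03]=0x4e

MEM[0x0a,0x13,0x14,0x06,0x03] = 93 38 a8 4e 4e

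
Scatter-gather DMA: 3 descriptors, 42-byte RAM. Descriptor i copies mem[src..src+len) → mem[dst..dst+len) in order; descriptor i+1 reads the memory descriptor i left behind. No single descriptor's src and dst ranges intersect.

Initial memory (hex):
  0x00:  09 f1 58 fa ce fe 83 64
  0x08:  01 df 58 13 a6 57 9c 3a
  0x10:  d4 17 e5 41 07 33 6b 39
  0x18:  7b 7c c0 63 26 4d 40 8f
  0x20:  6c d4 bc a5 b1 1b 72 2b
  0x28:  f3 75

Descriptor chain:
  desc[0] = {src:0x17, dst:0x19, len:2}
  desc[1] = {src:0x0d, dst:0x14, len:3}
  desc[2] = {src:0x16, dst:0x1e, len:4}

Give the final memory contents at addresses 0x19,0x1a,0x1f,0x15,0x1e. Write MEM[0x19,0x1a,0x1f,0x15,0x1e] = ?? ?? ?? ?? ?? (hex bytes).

MEM[0x19,0x1a,0x1f,0x15,0x1e] = 39 7b 39 9c 3a

  after D0: wrote 2B at 0x19 = 397b
  after D1: wrote 3B at 0x14 = 579c3a
  after D2: wrote 4B at 0x1e = 3a397b39
query mem[0x19]=0x39, mem[0x1a]=0x7b, mem[0x1f]=0x39, mem[0x15]=0x9c, mem[0x1e]=0x3a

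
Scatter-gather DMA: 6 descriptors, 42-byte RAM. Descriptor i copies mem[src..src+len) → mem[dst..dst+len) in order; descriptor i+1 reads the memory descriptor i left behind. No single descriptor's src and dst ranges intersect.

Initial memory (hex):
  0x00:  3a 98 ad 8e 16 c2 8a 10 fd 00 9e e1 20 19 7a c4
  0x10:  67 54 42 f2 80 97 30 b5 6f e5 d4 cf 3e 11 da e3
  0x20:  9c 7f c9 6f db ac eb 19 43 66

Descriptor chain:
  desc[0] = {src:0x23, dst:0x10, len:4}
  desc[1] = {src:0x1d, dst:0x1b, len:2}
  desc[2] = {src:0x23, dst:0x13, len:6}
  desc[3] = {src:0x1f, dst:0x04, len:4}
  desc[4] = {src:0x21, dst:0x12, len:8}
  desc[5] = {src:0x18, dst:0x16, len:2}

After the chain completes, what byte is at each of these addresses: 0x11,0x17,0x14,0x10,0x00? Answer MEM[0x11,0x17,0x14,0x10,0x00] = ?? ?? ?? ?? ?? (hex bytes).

MEM[0x11,0x17,0x14,0x10,0x00] = db 43 6f 6f 3a

[0] 0x23->0x10 len=4 : 6f db ac eb
[1] 0x1d->0x1b len=2 : 11 da
[2] 0x23->0x13 len=6 : 6f db ac eb 19 43
[3] 0x1f->0x04 len=4 : e3 9c 7f c9
[4] 0x21->0x12 len=8 : 7f c9 6f db ac eb 19 43
[5] 0x18->0x16 len=2 : 19 43
query mem[0x11]=0xdb, mem[0x17]=0x43, mem[0x14]=0x6f, mem[0x10]=0x6f, mem[0x00]=0x3a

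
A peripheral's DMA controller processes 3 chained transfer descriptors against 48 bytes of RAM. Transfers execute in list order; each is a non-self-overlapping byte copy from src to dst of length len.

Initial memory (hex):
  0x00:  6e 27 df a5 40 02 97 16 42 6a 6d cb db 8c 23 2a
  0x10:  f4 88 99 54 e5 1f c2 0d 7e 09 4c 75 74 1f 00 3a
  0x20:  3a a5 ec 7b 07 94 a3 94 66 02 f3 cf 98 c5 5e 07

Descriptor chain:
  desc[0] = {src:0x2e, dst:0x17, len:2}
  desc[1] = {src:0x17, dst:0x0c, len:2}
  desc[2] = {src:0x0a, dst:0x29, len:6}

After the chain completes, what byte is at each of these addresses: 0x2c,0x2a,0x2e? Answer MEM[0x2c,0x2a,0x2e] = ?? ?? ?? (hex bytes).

#0 dst[0x17+2] := {0x5e,0x07}
#1 dst[0x0c+2] := {0x5e,0x07}
#2 dst[0x29+6] := {0x6d,0xcb,0x5e,0x07,0x23,0x2a}
query mem[0x2c]=0x07, mem[0x2a]=0xcb, mem[0x2e]=0x2a

MEM[0x2c,0x2a,0x2e] = 07 cb 2a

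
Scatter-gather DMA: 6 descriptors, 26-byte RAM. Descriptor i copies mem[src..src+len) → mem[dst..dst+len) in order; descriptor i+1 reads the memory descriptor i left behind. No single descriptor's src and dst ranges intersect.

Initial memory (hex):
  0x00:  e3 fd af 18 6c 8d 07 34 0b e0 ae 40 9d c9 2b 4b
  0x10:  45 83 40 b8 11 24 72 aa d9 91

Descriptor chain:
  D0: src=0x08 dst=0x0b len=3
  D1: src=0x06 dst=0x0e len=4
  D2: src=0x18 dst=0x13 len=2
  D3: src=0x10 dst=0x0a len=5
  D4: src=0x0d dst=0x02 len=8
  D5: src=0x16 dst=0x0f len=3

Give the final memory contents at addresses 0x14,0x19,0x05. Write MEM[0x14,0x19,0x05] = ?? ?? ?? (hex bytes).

  after D0: wrote 3B at 0x0b = 0be0ae
  after D1: wrote 4B at 0x0e = 07340be0
  after D2: wrote 2B at 0x13 = d991
  after D3: wrote 5B at 0x0a = 0be040d991
  after D4: wrote 8B at 0x02 = d991340be040d991
  after D5: wrote 3B at 0x0f = 72aad9
query mem[0x14]=0x91, mem[0x19]=0x91, mem[0x05]=0x0b

MEM[0x14,0x19,0x05] = 91 91 0b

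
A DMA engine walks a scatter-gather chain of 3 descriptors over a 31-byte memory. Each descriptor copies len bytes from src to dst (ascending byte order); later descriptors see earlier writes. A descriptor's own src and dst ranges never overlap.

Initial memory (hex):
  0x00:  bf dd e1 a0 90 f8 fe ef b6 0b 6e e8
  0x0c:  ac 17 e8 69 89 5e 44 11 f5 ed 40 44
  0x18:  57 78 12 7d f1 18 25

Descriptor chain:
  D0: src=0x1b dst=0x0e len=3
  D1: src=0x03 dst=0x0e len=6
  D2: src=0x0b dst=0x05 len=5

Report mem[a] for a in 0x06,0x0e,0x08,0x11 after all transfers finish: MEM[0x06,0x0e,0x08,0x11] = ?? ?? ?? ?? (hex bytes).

MEM[0x06,0x0e,0x08,0x11] = ac a0 a0 fe

#0 dst[0x0e+3] := {0x7d,0xf1,0x18}
#1 dst[0x0e+6] := {0xa0,0x90,0xf8,0xfe,0xef,0xb6}
#2 dst[0x05+5] := {0xe8,0xac,0x17,0xa0,0x90}
query mem[0x06]=0xac, mem[0x0e]=0xa0, mem[0x08]=0xa0, mem[0x11]=0xfe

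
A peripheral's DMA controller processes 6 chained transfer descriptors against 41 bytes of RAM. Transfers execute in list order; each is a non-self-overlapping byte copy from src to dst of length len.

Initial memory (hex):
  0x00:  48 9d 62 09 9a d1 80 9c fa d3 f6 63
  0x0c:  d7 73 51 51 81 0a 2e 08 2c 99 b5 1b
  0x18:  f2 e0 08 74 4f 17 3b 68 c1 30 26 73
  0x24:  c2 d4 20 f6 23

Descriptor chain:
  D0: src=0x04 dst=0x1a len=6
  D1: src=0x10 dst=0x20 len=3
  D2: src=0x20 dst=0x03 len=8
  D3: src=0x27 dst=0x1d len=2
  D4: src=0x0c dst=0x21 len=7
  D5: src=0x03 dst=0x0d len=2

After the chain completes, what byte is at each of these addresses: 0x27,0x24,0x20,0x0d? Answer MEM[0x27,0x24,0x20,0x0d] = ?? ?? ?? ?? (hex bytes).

D0: mem[0x1a..0x1f] <- [9a d1 80 9c fa d3]
D1: mem[0x20..0x22] <- [81 0a 2e]
D2: mem[0x03..0x0a] <- [81 0a 2e 73 c2 d4 20 f6]
D3: mem[0x1d..0x1e] <- [f6 23]
D4: mem[0x21..0x27] <- [d7 73 51 51 81 0a 2e]
D5: mem[0x0d..0x0e] <- [81 0a]
query mem[0x27]=0x2e, mem[0x24]=0x51, mem[0x20]=0x81, mem[0x0d]=0x81

MEM[0x27,0x24,0x20,0x0d] = 2e 51 81 81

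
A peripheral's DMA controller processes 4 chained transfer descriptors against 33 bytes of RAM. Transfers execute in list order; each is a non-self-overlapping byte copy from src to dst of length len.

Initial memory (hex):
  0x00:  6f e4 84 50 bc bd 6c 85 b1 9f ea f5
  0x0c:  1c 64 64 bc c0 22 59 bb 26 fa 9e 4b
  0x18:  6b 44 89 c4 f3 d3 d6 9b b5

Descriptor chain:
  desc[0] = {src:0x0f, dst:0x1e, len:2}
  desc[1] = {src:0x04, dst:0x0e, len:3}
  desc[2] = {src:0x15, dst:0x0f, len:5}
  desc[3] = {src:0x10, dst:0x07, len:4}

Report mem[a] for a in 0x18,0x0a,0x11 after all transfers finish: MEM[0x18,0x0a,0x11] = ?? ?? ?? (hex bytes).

MEM[0x18,0x0a,0x11] = 6b 44 4b

  after D0: wrote 2B at 0x1e = bcc0
  after D1: wrote 3B at 0x0e = bcbd6c
  after D2: wrote 5B at 0x0f = fa9e4b6b44
  after D3: wrote 4B at 0x07 = 9e4b6b44
query mem[0x18]=0x6b, mem[0x0a]=0x44, mem[0x11]=0x4b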